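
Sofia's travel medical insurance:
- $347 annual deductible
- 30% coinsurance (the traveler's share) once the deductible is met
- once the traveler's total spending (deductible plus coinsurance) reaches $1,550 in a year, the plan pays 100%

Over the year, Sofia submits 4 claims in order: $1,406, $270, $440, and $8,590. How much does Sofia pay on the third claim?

$132

#1 ($1,406): $347 to deductible, leaving $1,059; coinsurance $1,059 × 30% = $317.70. Cost to traveler: $664.70. OOP to date $664.70.
#2 ($270): deductible already satisfied, so traveler's share is 30% × $270 = $81. Cost to traveler: $81. OOP to date $745.70.
#3 ($440): deductible already satisfied, so traveler's share is 30% × $440 = $132. Cost to traveler: $132. OOP to date $877.70.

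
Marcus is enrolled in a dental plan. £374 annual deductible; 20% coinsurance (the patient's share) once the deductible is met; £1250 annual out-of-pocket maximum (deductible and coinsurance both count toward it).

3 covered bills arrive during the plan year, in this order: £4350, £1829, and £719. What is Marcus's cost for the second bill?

£80.80

#1 (£4350): £374 to deductible, leaving £3976; 20% of £3976 = £795.20. Patient pays £1169.20; OOP now £1169.20.
#2 (£1829): deductible already satisfied, so patient's share is 20% × £1829 = £365.80. OOP would hit £1535 > £1250, so the cap limits the patient to £1250 − £1169.20 = £80.80.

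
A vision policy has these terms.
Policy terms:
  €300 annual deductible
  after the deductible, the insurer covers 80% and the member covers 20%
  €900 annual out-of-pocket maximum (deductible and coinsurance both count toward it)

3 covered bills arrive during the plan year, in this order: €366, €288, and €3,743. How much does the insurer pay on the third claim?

Claim 1 — €366: deductible takes €300, €66 remains; member's 20% is €13.20. Member pays €313.20; OOP now €313.20. Insurer: €366 − €313.20 = €52.80.
Claim 2 — €288: 20% coinsurance on €288 = €57.60. Member pays €57.60; OOP now €370.80. Plan pays €288 − €57.60 = €230.40.
Claim 3 — €3,743: deductible already satisfied, so member's share is 20% × €3,743 = €748.60. That would push OOP to €1,119.40, over the €900 cap, so member pays €900 − €370.80 = €529.20. Insurer: €3,743 − €529.20 = €3,213.80.

€3,213.80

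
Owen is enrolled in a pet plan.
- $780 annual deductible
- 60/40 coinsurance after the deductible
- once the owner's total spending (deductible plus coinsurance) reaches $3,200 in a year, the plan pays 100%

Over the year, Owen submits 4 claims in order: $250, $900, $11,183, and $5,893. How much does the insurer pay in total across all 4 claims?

Bill 1, $250: entire amount goes to the deductible. Owner pays $250; OOP now $250. Plan pays $250 − $250 = $0.
Bill 2, $900: $530 finishes the deductible; $370 goes to coinsurance; coinsurance $370 × 40% = $148. Owner owes $678 (running OOP $928). Plan pays $900 − $678 = $222.
Bill 3, $11,183: deductible met; 40% of $11,183 = $4,473.20. Adding that to $928 gives $5,401.20, past the $3,200 cap; owner pays only $3,200 − $928 = $2,272. Plan pays $11,183 − $2,272 = $8,911.
Bill 4, $5,893: deductible met; 40% of $5,893 = $2,357.20. That would push OOP to $5,557.20, over the $3,200 cap, so owner pays $3,200 − $3,200 = $0. Insurer: $5,893 − $0 = $5,893.
Insurer total = bills − owner's total = $18,226 − $3,200 = $15,026.

$15,026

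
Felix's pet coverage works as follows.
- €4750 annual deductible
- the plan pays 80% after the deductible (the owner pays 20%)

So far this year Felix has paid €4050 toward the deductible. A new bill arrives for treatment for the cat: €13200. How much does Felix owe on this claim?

€3200

Deductible still to meet: €4750 − €4050 = €700.
That leaves €13200 − €700 = €12500 for coinsurance.
Owner's 20% share of €12500 is €2500.
Owner responsibility: €700 + €2500 = €3200.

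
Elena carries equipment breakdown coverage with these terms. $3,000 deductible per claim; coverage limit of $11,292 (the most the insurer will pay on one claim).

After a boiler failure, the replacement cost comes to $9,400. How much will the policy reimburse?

$6,400

After the deductible, $9,400 − $3,000 = $6,400 remains.
$6,400 ≤ $11,292, so the limit doesn't bind; insurer pays $6,400.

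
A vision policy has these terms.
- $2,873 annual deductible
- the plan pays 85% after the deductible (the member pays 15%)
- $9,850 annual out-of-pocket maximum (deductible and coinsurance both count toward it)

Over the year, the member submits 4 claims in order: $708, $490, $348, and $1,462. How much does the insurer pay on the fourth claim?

$114.75

Claim 1 — $708: entire amount goes to the deductible. Member pays $708; OOP now $708. Plan pays $708 − $708 = $0.
Claim 2 — $490: entire amount goes to the deductible. Member pays $490; OOP now $1,198. Insurer: $490 − $490 = $0.
Claim 3 — $348: entire amount goes to the deductible. Member owes $348 (running OOP $1,546). Insurer: $348 − $348 = $0.
Claim 4 — $1,462: deductible takes $1,327, $135 remains; 15% of $135 = $20.25. Member owes $1,347.25 (running OOP $2,893.25). Insurer: $1,462 − $1,347.25 = $114.75.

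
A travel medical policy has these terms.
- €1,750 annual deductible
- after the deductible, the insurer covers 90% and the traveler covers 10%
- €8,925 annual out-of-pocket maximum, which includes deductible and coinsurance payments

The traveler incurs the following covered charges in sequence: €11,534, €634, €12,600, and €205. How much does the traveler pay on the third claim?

€1,260

Claim 1 — €11,534: €1,750 to deductible, leaving €9,784; 10% of €9,784 = €978.40. Traveler pays €2,728.40; OOP now €2,728.40.
Claim 2 — €634: 10% coinsurance on €634 = €63.40. Traveler pays €63.40; OOP now €2,791.80.
Claim 3 — €12,600: deductible already satisfied, so traveler's share is 10% × €12,600 = €1,260. Traveler pays €1,260; OOP now €4,051.80.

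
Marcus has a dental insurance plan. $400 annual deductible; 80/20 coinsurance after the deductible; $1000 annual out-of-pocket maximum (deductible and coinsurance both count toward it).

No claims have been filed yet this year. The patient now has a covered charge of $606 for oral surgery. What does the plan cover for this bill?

Nothing has been paid toward the $400 deductible, so the first $400 of this charge is applied there.
The remaining $206 (= $606 − $400) moves to coinsurance.
Coinsurance: $206 × 20% = $41.20.
That puts the patient's cost at $400 + $41.20 = $441.20 before any cap.
Total out-of-pocket so far would be $0 + $441.20 = $441.20, below the $1000 cap — no reduction.
Insurer pays the balance: $606 − $441.20 = $164.80.

$164.80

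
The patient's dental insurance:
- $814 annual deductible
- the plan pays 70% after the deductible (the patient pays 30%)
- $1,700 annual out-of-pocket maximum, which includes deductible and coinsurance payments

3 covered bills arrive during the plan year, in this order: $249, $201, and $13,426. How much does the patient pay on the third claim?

$1,250

Bill 1, $249: entire amount goes to the deductible. Cost to patient: $249. OOP to date $249.
Bill 2, $201: fully absorbed by the deductible. Patient pays $201; OOP now $450.
Bill 3, $13,426: deductible takes $364, $13,062 remains; patient's 30% is $3,918.60. Deductible plus coinsurance: $364 + $3,918.60 = $4,282.60. Adding that to $450 gives $4,732.60, past the $1,700 cap; patient pays only $1,700 − $450 = $1,250.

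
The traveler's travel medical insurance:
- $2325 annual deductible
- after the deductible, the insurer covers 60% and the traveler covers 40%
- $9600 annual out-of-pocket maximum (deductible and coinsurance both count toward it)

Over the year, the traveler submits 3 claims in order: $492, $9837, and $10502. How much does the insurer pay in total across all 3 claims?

$11231

Claim 1 ($492): all of it applies to the deductible. Traveler owes $492 (running OOP $492). Plan pays $492 − $492 = $0.
Claim 2 ($9837): $1833 finishes the deductible; $8004 goes to coinsurance; traveler's 40% is $3201.60. Traveler pays $5034.60; OOP now $5526.60. Plan pays $9837 − $5034.60 = $4802.40.
Claim 3 ($10502): deductible met; 40% of $10502 = $4200.80. Adding that to $5526.60 gives $9727.40, past the $9600 cap; traveler pays only $9600 − $5526.60 = $4073.40. Plan pays $10502 − $4073.40 = $6428.60.
Insurer total = bills − traveler's total = $20831 − $9600 = $11231.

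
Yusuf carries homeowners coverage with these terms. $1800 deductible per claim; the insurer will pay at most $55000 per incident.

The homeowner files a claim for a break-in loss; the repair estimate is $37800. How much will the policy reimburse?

$36000

Less the $1800 deductible: $37800 − $1800 = $36000.
$36000 is within the $55000 limit, so the insurer pays $36000.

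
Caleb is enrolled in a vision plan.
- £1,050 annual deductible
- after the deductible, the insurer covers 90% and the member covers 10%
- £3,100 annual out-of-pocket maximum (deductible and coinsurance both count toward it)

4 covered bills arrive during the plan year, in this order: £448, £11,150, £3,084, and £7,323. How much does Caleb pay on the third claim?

Bill 1, £448: entire amount goes to the deductible. Cost to member: £448. OOP to date £448.
Bill 2, £11,150: £602 finishes the deductible; £10,548 goes to coinsurance; coinsurance £10,548 × 10% = £1,054.80. Cost to member: £1,656.80. OOP to date £2,104.80.
Bill 3, £3,084: deductible already satisfied, so member's share is 10% × £3,084 = £308.40. Member owes £308.40 (running OOP £2,413.20).

£308.40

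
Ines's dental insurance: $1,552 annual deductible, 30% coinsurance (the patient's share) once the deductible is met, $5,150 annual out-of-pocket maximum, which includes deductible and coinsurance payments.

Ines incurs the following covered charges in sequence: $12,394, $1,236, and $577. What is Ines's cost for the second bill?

Claim 1 — $12,394: deductible takes $1,552, $10,842 remains; 30% of $10,842 = $3,252.60. Patient pays $4,804.60; OOP now $4,804.60.
Claim 2 — $1,236: deductible already satisfied, so patient's share is 30% × $1,236 = $370.80. OOP would hit $5,175.40 > $5,150, so the cap limits the patient to $5,150 − $4,804.60 = $345.40.

$345.40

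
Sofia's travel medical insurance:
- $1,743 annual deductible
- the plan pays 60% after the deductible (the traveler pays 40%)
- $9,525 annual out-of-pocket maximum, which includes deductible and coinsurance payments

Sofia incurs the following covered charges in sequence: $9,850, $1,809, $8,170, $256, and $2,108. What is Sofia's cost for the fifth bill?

#1 ($9,850): deductible takes $1,743, $8,107 remains; 40% of $8,107 = $3,242.80. Traveler owes $4,985.80 (running OOP $4,985.80).
#2 ($1,809): deductible already satisfied, so traveler's share is 40% × $1,809 = $723.60. Cost to traveler: $723.60. OOP to date $5,709.40.
#3 ($8,170): deductible already satisfied, so traveler's share is 40% × $8,170 = $3,268. Traveler pays $3,268; OOP now $8,977.40.
#4 ($256): 40% coinsurance on $256 = $102.40. Cost to traveler: $102.40. OOP to date $9,079.80.
#5 ($2,108): deductible met; 40% of $2,108 = $843.20. OOP would hit $9,923 > $9,525, so the cap limits the traveler to $9,525 − $9,079.80 = $445.20.

$445.20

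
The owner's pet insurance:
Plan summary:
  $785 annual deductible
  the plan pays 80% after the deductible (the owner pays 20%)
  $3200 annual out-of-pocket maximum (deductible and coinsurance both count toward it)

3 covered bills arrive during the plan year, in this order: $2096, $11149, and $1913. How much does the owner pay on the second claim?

$2152.80

Claim 1 ($2096): $785 finishes the deductible; $1311 goes to coinsurance; coinsurance $1311 × 20% = $262.20. Owner owes $1047.20 (running OOP $1047.20).
Claim 2 ($11149): deductible already satisfied, so owner's share is 20% × $11149 = $2229.80. That would push OOP to $3277, over the $3200 cap, so owner pays $3200 − $1047.20 = $2152.80.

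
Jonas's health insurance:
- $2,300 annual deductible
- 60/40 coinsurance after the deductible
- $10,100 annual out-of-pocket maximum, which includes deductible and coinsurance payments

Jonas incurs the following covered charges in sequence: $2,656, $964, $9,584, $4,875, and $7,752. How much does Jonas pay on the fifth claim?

$1,488.40

Claim 1 ($2,656): deductible takes $2,300, $356 remains; patient's 40% is $142.40. Patient pays $2,442.40; OOP now $2,442.40.
Claim 2 ($964): 40% coinsurance on $964 = $385.60. Patient owes $385.60 (running OOP $2,828).
Claim 3 ($9,584): deductible met; 40% of $9,584 = $3,833.60. Patient pays $3,833.60; OOP now $6,661.60.
Claim 4 ($4,875): deductible already satisfied, so patient's share is 40% × $4,875 = $1,950. Patient pays $1,950; OOP now $8,611.60.
Claim 5 ($7,752): deductible already satisfied, so patient's share is 40% × $7,752 = $3,100.80. Adding that to $8,611.60 gives $11,712.40, past the $10,100 cap; patient pays only $10,100 − $8,611.60 = $1,488.40.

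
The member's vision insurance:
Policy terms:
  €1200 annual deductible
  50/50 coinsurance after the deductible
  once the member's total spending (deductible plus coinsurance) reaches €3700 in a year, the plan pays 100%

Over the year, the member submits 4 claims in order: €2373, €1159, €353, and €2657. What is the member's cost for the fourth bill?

€1157.50

Bill 1, €2373: €1200 finishes the deductible; €1173 goes to coinsurance; 50% of €1173 = €586.50. Member pays €1786.50; OOP now €1786.50.
Bill 2, €1159: deductible already satisfied, so member's share is 50% × €1159 = €579.50. Cost to member: €579.50. OOP to date €2366.
Bill 3, €353: deductible already satisfied, so member's share is 50% × €353 = €176.50. Member pays €176.50; OOP now €2542.50.
Bill 4, €2657: deductible met; 50% of €2657 = €1328.50. That would push OOP to €3871, over the €3700 cap, so member pays €3700 − €2542.50 = €1157.50.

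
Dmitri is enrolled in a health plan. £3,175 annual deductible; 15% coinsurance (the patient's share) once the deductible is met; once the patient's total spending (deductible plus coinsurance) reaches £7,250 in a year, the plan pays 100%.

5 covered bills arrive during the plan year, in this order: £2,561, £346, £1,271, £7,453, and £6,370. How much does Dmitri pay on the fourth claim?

Claim 1 — £2,561: fully absorbed by the deductible. Patient owes £2,561 (running OOP £2,561).
Claim 2 — £346: fully absorbed by the deductible. Patient owes £346 (running OOP £2,907).
Claim 3 — £1,271: £268 to deductible, leaving £1,003; coinsurance £1,003 × 15% = £150.45. Patient pays £418.45; OOP now £3,325.45.
Claim 4 — £7,453: deductible already satisfied, so patient's share is 15% × £7,453 = £1,117.95. Patient owes £1,117.95 (running OOP £4,443.40).

£1,117.95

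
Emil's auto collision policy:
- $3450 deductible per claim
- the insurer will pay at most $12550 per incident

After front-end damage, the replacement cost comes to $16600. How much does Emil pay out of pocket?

Subtract the deductible: $16600 − $3450 = $13150.
$13150 exceeds the $12550 limit, so the insurer pays the limit: $12550.
The driver bears the rest of the original loss: $16600 − $12550 = $4050.

$4050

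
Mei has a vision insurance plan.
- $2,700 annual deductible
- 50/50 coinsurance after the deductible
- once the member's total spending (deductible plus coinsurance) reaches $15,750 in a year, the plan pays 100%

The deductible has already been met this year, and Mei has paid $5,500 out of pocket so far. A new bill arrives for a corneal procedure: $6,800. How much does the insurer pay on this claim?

With the deductible met, the entire $6,800 is subject to coinsurance.
Member's 50% share of $6,800 is $3,400.
Cumulative spending $5,500 + $3,400 = $8,900 stays under the $15,750 maximum.
The plan picks up $6,800 − $3,400 = $3,400.

$3,400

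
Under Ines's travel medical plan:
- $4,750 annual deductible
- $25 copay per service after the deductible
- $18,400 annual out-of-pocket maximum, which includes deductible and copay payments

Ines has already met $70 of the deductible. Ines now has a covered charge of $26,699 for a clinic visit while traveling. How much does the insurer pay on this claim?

$21,994

$70 of the $4,750 deductible is already met, leaving $4,680.
After the $4,680 deductible portion, $26,699 − $4,680 = $22,019 is subject to the copay.
Copay on this service: $25.
Traveler responsibility before any cap: $4,680 + $25 = $4,705.
Total out-of-pocket so far would be $70 + $4,705 = $4,775, below the $18,400 cap — no reduction.
The plan picks up $26,699 − $4,705 = $21,994.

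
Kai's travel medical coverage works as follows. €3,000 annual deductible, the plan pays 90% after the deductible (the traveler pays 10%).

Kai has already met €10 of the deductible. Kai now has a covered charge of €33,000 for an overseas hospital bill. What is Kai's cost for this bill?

€5,991

€10 of the €3,000 deductible is already met, leaving €2,990.
After the €2,990 deductible portion, €33,000 − €2,990 = €30,010 is subject to coinsurance.
Coinsurance: €30,010 × 10% = €3,001.
That puts the traveler's cost at €2,990 + €3,001 = €5,991.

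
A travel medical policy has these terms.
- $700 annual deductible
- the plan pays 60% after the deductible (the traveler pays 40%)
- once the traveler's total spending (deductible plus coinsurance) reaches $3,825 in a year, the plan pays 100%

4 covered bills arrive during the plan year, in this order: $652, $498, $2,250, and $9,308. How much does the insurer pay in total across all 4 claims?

Bill 1, $652: entire amount goes to the deductible. Cost to traveler: $652. OOP to date $652. Plan pays $652 − $652 = $0.
Bill 2, $498: $48 to deductible, leaving $450; traveler's 40% is $180. Traveler pays $228; OOP now $880. Plan pays $498 − $228 = $270.
Bill 3, $2,250: deductible met; 40% of $2,250 = $900. Traveler owes $900 (running OOP $1,780). Insurer: $2,250 − $900 = $1,350.
Bill 4, $9,308: 40% coinsurance on $9,308 = $3,723.20. Adding that to $1,780 gives $5,503.20, past the $3,825 cap; traveler pays only $3,825 − $1,780 = $2,045. Plan pays $9,308 − $2,045 = $7,263.
Insurer total = bills − traveler's total = $12,708 − $3,825 = $8,883.

$8,883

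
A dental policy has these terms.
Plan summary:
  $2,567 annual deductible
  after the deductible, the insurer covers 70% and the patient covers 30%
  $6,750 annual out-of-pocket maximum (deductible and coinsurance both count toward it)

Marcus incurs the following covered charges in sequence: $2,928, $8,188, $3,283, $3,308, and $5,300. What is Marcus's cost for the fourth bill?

$633.40

Claim 1 ($2,928): deductible takes $2,567, $361 remains; 30% of $361 = $108.30. Patient owes $2,675.30 (running OOP $2,675.30).
Claim 2 ($8,188): deductible already satisfied, so patient's share is 30% × $8,188 = $2,456.40. Patient pays $2,456.40; OOP now $5,131.70.
Claim 3 ($3,283): deductible already satisfied, so patient's share is 30% × $3,283 = $984.90. Patient owes $984.90 (running OOP $6,116.60).
Claim 4 ($3,308): 30% coinsurance on $3,308 = $992.40. Adding that to $6,116.60 gives $7,109, past the $6,750 cap; patient pays only $6,750 − $6,116.60 = $633.40.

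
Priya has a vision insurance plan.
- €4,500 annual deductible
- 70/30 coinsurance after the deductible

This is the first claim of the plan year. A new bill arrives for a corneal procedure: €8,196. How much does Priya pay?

€5,608.80

Deductible not yet touched, so the first €4,500 of the bill goes to the deductible.
That leaves €8,196 − €4,500 = €3,696 for coinsurance.
30% of €3,696 = €1,108.80 falls to the member.
That puts the member's cost at €4,500 + €1,108.80 = €5,608.80.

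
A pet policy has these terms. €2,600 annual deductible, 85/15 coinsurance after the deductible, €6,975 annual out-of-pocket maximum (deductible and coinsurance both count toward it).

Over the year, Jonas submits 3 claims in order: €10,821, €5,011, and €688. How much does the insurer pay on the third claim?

€584.80

Bill 1, €10,821: €2,600 finishes the deductible; €8,221 goes to coinsurance; coinsurance €8,221 × 15% = €1,233.15. Cost to owner: €3,833.15. OOP to date €3,833.15. Insurer: €10,821 − €3,833.15 = €6,987.85.
Bill 2, €5,011: deductible met; 15% of €5,011 = €751.65. Owner pays €751.65; OOP now €4,584.80. Plan pays €5,011 − €751.65 = €4,259.35.
Bill 3, €688: deductible already satisfied, so owner's share is 15% × €688 = €103.20. Cost to owner: €103.20. OOP to date €4,688. Plan pays €688 − €103.20 = €584.80.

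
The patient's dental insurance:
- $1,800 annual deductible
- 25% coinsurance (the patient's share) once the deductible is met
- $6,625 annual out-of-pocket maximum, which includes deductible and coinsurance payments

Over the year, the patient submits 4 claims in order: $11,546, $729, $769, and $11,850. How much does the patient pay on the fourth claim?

$2,014

Bill 1, $11,546: deductible takes $1,800, $9,746 remains; patient's 25% is $2,436.50. Patient owes $4,236.50 (running OOP $4,236.50).
Bill 2, $729: deductible met; 25% of $729 = $182.25. Cost to patient: $182.25. OOP to date $4,418.75.
Bill 3, $769: 25% coinsurance on $769 = $192.25. Patient pays $192.25; OOP now $4,611.
Bill 4, $11,850: deductible already satisfied, so patient's share is 25% × $11,850 = $2,962.50. Adding that to $4,611 gives $7,573.50, past the $6,625 cap; patient pays only $6,625 − $4,611 = $2,014.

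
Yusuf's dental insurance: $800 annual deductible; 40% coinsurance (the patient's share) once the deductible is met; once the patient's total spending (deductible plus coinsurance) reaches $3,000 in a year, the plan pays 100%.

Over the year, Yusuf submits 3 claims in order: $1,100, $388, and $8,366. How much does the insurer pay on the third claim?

Bill 1, $1,100: deductible takes $800, $300 remains; 40% of $300 = $120. Patient owes $920 (running OOP $920). Insurer: $1,100 − $920 = $180.
Bill 2, $388: deductible already satisfied, so patient's share is 40% × $388 = $155.20. Patient owes $155.20 (running OOP $1,075.20). Plan pays $388 − $155.20 = $232.80.
Bill 3, $8,366: 40% coinsurance on $8,366 = $3,346.40. That would push OOP to $4,421.60, over the $3,000 cap, so patient pays $3,000 − $1,075.20 = $1,924.80. Insurer: $8,366 − $1,924.80 = $6,441.20.

$6,441.20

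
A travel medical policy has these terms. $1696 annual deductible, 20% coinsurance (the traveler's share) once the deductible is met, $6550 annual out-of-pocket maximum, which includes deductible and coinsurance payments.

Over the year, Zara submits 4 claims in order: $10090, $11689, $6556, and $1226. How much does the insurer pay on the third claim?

Claim 1 ($10090): deductible takes $1696, $8394 remains; 20% of $8394 = $1678.80. Traveler owes $3374.80 (running OOP $3374.80). Plan pays $10090 − $3374.80 = $6715.20.
Claim 2 ($11689): deductible met; 20% of $11689 = $2337.80. Traveler owes $2337.80 (running OOP $5712.60). Insurer: $11689 − $2337.80 = $9351.20.
Claim 3 ($6556): 20% coinsurance on $6556 = $1311.20. Adding that to $5712.60 gives $7023.80, past the $6550 cap; traveler pays only $6550 − $5712.60 = $837.40. Insurer: $6556 − $837.40 = $5718.60.

$5718.60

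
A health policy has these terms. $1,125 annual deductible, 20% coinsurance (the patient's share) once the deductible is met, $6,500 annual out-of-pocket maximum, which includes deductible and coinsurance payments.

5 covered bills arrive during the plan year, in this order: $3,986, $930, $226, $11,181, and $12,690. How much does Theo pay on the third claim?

Bill 1, $3,986: $1,125 finishes the deductible; $2,861 goes to coinsurance; coinsurance $2,861 × 20% = $572.20. Patient pays $1,697.20; OOP now $1,697.20.
Bill 2, $930: deductible met; 20% of $930 = $186. Cost to patient: $186. OOP to date $1,883.20.
Bill 3, $226: deductible already satisfied, so patient's share is 20% × $226 = $45.20. Cost to patient: $45.20. OOP to date $1,928.40.

$45.20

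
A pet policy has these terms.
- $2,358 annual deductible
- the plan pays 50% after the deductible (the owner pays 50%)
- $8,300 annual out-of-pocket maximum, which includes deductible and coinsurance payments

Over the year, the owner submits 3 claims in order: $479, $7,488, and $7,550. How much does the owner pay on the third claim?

$3,137.50

#1 ($479): entire amount goes to the deductible. Owner owes $479 (running OOP $479).
#2 ($7,488): $1,879 finishes the deductible; $5,609 goes to coinsurance; coinsurance $5,609 × 50% = $2,804.50. Owner owes $4,683.50 (running OOP $5,162.50).
#3 ($7,550): 50% coinsurance on $7,550 = $3,775. OOP would hit $8,937.50 > $8,300, so the cap limits the owner to $8,300 − $5,162.50 = $3,137.50.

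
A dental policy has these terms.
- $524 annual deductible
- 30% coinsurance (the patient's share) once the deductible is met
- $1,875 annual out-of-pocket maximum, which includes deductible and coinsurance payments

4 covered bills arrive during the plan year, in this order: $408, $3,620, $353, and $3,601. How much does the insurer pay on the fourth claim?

Claim 1 — $408: all of it applies to the deductible. Patient pays $408; OOP now $408. Insurer: $408 − $408 = $0.
Claim 2 — $3,620: deductible takes $116, $3,504 remains; patient's 30% is $1,051.20. Cost to patient: $1,167.20. OOP to date $1,575.20. Plan pays $3,620 − $1,167.20 = $2,452.80.
Claim 3 — $353: deductible already satisfied, so patient's share is 30% × $353 = $105.90. Cost to patient: $105.90. OOP to date $1,681.10. Insurer: $353 − $105.90 = $247.10.
Claim 4 — $3,601: 30% coinsurance on $3,601 = $1,080.30. OOP would hit $2,761.40 > $1,875, so the cap limits the patient to $1,875 − $1,681.10 = $193.90. Insurer: $3,601 − $193.90 = $3,407.10.

$3,407.10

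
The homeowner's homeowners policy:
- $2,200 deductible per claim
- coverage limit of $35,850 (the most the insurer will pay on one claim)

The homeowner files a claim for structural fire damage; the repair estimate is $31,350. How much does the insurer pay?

Subtract the deductible: $31,350 − $2,200 = $29,150.
$29,150 is within the $35,850 limit, so the insurer pays $29,150.

$29,150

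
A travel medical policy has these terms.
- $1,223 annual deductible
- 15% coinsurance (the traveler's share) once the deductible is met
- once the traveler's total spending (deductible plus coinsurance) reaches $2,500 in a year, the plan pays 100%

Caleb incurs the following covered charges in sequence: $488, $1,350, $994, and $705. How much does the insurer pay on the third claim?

$844.90

Claim 1 — $488: entire amount goes to the deductible. Traveler pays $488; OOP now $488. Plan pays $488 − $488 = $0.
Claim 2 — $1,350: deductible takes $735, $615 remains; traveler's 15% is $92.25. Cost to traveler: $827.25. OOP to date $1,315.25. Plan pays $1,350 − $827.25 = $522.75.
Claim 3 — $994: 15% coinsurance on $994 = $149.10. Cost to traveler: $149.10. OOP to date $1,464.35. Plan pays $994 − $149.10 = $844.90.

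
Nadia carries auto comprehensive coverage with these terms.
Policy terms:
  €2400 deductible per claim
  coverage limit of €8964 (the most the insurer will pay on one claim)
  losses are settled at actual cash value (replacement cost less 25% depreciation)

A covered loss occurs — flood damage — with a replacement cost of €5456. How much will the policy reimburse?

€1692

At 25% depreciation, ACV = €5456 − €1364 = €4092.
Subtract the deductible: €4092 − €2400 = €1692.
€1692 ≤ €8964, so the limit doesn't bind; insurer pays €1692.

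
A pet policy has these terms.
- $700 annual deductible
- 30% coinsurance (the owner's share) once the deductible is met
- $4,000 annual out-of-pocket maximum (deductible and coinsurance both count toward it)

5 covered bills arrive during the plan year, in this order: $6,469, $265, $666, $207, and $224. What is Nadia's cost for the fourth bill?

$62.10

Claim 1 ($6,469): $700 finishes the deductible; $5,769 goes to coinsurance; 30% of $5,769 = $1,730.70. Owner pays $2,430.70; OOP now $2,430.70.
Claim 2 ($265): 30% coinsurance on $265 = $79.50. Owner pays $79.50; OOP now $2,510.20.
Claim 3 ($666): deductible met; 30% of $666 = $199.80. Owner owes $199.80 (running OOP $2,710).
Claim 4 ($207): deductible already satisfied, so owner's share is 30% × $207 = $62.10. Owner owes $62.10 (running OOP $2,772.10).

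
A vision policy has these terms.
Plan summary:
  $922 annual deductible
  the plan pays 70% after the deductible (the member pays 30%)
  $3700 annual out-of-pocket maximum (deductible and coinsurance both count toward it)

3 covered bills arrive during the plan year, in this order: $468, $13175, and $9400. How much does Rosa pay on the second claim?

$3232

Claim 1 ($468): fully absorbed by the deductible. Member owes $468 (running OOP $468).
Claim 2 ($13175): deductible takes $454, $12721 remains; member's 30% is $3816.30. Together that's $454 + $3816.30 = $4270.30. That would push OOP to $4738.30, over the $3700 cap, so member pays $3700 − $468 = $3232.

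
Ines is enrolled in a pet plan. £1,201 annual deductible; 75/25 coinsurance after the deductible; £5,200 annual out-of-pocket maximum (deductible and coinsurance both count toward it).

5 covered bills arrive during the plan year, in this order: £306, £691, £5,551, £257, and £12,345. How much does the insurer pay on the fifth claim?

Claim 1 — £306: entire amount goes to the deductible. Cost to owner: £306. OOP to date £306. Insurer: £306 − £306 = £0.
Claim 2 — £691: all of it applies to the deductible. Cost to owner: £691. OOP to date £997. Insurer: £691 − £691 = £0.
Claim 3 — £5,551: deductible takes £204, £5,347 remains; coinsurance £5,347 × 25% = £1,336.75. Cost to owner: £1,540.75. OOP to date £2,537.75. Plan pays £5,551 − £1,540.75 = £4,010.25.
Claim 4 — £257: 25% coinsurance on £257 = £64.25. Cost to owner: £64.25. OOP to date £2,602. Plan pays £257 − £64.25 = £192.75.
Claim 5 — £12,345: deductible met; 25% of £12,345 = £3,086.25. OOP would hit £5,688.25 > £5,200, so the cap limits the owner to £5,200 − £2,602 = £2,598. Insurer: £12,345 − £2,598 = £9,747.

£9,747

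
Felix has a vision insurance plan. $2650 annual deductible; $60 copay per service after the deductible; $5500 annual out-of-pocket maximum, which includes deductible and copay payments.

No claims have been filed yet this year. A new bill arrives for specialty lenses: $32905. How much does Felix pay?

Nothing has been paid toward the $2650 deductible, so the first $2650 of this charge is applied there.
After the $2650 deductible portion, $32905 − $2650 = $30255 is subject to the copay.
Copay on this service: $60.
That puts the member's cost at $2650 + $60 = $2710 before any cap.
Cumulative spending $0 + $2710 = $2710 stays under the $5500 maximum.

$2710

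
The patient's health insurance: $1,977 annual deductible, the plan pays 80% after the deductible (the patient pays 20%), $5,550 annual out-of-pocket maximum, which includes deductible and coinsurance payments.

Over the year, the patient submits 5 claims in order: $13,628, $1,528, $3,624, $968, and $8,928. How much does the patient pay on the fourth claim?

$193.60

Claim 1 ($13,628): $1,977 to deductible, leaving $11,651; patient's 20% is $2,330.20. Patient pays $4,307.20; OOP now $4,307.20.
Claim 2 ($1,528): 20% coinsurance on $1,528 = $305.60. Cost to patient: $305.60. OOP to date $4,612.80.
Claim 3 ($3,624): deductible met; 20% of $3,624 = $724.80. Patient pays $724.80; OOP now $5,337.60.
Claim 4 ($968): deductible already satisfied, so patient's share is 20% × $968 = $193.60. Patient pays $193.60; OOP now $5,531.20.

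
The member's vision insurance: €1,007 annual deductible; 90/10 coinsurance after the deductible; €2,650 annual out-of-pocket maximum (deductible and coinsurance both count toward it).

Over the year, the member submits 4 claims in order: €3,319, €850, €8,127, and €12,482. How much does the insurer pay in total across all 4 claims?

€22,128

#1 (€3,319): €1,007 finishes the deductible; €2,312 goes to coinsurance; 10% of €2,312 = €231.20. Cost to member: €1,238.20. OOP to date €1,238.20. Plan pays €3,319 − €1,238.20 = €2,080.80.
#2 (€850): 10% coinsurance on €850 = €85. Cost to member: €85. OOP to date €1,323.20. Plan pays €850 − €85 = €765.
#3 (€8,127): deductible already satisfied, so member's share is 10% × €8,127 = €812.70. Member pays €812.70; OOP now €2,135.90. Insurer: €8,127 − €812.70 = €7,314.30.
#4 (€12,482): deductible met; 10% of €12,482 = €1,248.20. Adding that to €2,135.90 gives €3,384.10, past the €2,650 cap; member pays only €2,650 − €2,135.90 = €514.10. Plan pays €12,482 − €514.10 = €11,967.90.
Insurer total: €2,080.80 + €765 + €7,314.30 + €11,967.90 = €22,128.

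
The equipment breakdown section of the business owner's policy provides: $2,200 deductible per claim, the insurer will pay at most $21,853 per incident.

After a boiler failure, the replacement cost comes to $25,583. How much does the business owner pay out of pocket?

Subtract the deductible: $25,583 − $2,200 = $23,383.
Since $23,383 > $21,853, the payout is capped at $21,853.
Business owner's share is the uncovered remainder: $25,583 − $21,853 = $3,730.

$3,730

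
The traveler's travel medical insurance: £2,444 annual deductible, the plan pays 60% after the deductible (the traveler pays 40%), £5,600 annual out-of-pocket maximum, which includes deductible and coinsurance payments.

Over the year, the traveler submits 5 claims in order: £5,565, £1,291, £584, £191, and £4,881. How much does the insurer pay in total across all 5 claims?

Bill 1, £5,565: deductible takes £2,444, £3,121 remains; coinsurance £3,121 × 40% = £1,248.40. Cost to traveler: £3,692.40. OOP to date £3,692.40. Plan pays £5,565 − £3,692.40 = £1,872.60.
Bill 2, £1,291: deductible met; 40% of £1,291 = £516.40. Cost to traveler: £516.40. OOP to date £4,208.80. Insurer: £1,291 − £516.40 = £774.60.
Bill 3, £584: deductible met; 40% of £584 = £233.60. Traveler pays £233.60; OOP now £4,442.40. Plan pays £584 − £233.60 = £350.40.
Bill 4, £191: deductible already satisfied, so traveler's share is 40% × £191 = £76.40. Traveler owes £76.40 (running OOP £4,518.80). Plan pays £191 − £76.40 = £114.60.
Bill 5, £4,881: 40% coinsurance on £4,881 = £1,952.40. OOP would hit £6,471.20 > £5,600, so the cap limits the traveler to £5,600 − £4,518.80 = £1,081.20. Insurer: £4,881 − £1,081.20 = £3,799.80.
Insurer total: £1,872.60 + £774.60 + £350.40 + £114.60 + £3,799.80 = £6,912.

£6,912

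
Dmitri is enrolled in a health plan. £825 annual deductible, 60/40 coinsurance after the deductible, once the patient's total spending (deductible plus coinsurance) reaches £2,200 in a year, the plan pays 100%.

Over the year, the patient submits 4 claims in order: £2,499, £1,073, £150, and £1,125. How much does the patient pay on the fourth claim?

£216.20

#1 (£2,499): deductible takes £825, £1,674 remains; coinsurance £1,674 × 40% = £669.60. Patient pays £1,494.60; OOP now £1,494.60.
#2 (£1,073): deductible already satisfied, so patient's share is 40% × £1,073 = £429.20. Patient pays £429.20; OOP now £1,923.80.
#3 (£150): 40% coinsurance on £150 = £60. Cost to patient: £60. OOP to date £1,983.80.
#4 (£1,125): deductible already satisfied, so patient's share is 40% × £1,125 = £450. OOP would hit £2,433.80 > £2,200, so the cap limits the patient to £2,200 − £1,983.80 = £216.20.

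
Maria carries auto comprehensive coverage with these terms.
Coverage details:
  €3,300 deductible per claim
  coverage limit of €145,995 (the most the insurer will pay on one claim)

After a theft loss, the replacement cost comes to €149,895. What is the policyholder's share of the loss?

Subtract the deductible: €149,895 − €3,300 = €146,595.
The €145,995 per-incident cap binds; insurer pays €145,995.
Out of pocket: €149,895 − €145,995 = €3,900.

€3,900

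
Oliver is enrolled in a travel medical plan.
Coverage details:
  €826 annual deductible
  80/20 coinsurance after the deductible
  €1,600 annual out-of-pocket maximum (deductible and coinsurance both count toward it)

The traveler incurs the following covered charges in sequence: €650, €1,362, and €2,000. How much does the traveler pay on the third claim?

€400

Claim 1 — €650: fully absorbed by the deductible. Traveler owes €650 (running OOP €650).
Claim 2 — €1,362: €176 finishes the deductible; €1,186 goes to coinsurance; traveler's 20% is €237.20. Cost to traveler: €413.20. OOP to date €1,063.20.
Claim 3 — €2,000: 20% coinsurance on €2,000 = €400. Cost to traveler: €400. OOP to date €1,463.20.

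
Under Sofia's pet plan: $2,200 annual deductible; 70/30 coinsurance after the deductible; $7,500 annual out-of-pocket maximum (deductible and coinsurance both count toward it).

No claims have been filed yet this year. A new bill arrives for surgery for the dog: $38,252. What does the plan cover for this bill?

Deductible not yet touched, so the first $2,200 of the bill goes to the deductible.
That leaves $38,252 − $2,200 = $36,052 for coinsurance.
Coinsurance: $36,052 × 30% = $10,815.60.
That puts the owner's cost at $2,200 + $10,815.60 = $13,015.60 before any cap.
That would bring total out-of-pocket to $13,015.60, past the $7,500 cap. The owner is capped at $7,500 − $0 = $7,500 on this claim.
The plan picks up $38,252 − $7,500 = $30,752.

$30,752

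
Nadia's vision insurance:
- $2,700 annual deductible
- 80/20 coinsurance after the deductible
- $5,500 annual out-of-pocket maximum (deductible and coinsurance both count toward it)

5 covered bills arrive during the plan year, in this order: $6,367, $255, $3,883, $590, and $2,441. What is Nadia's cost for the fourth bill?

Claim 1 ($6,367): $2,700 to deductible, leaving $3,667; member's 20% is $733.40. Member owes $3,433.40 (running OOP $3,433.40).
Claim 2 ($255): 20% coinsurance on $255 = $51. Cost to member: $51. OOP to date $3,484.40.
Claim 3 ($3,883): 20% coinsurance on $3,883 = $776.60. Member pays $776.60; OOP now $4,261.
Claim 4 ($590): deductible already satisfied, so member's share is 20% × $590 = $118. Member owes $118 (running OOP $4,379).

$118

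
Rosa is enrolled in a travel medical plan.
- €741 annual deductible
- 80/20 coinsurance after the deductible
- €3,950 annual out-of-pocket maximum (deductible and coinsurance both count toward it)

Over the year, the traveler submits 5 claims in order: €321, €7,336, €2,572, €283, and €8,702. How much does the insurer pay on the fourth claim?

Claim 1 — €321: fully absorbed by the deductible. Cost to traveler: €321. OOP to date €321. Plan pays €321 − €321 = €0.
Claim 2 — €7,336: deductible takes €420, €6,916 remains; 20% of €6,916 = €1,383.20. Cost to traveler: €1,803.20. OOP to date €2,124.20. Plan pays €7,336 − €1,803.20 = €5,532.80.
Claim 3 — €2,572: 20% coinsurance on €2,572 = €514.40. Cost to traveler: €514.40. OOP to date €2,638.60. Plan pays €2,572 − €514.40 = €2,057.60.
Claim 4 — €283: 20% coinsurance on €283 = €56.60. Cost to traveler: €56.60. OOP to date €2,695.20. Plan pays €283 − €56.60 = €226.40.

€226.40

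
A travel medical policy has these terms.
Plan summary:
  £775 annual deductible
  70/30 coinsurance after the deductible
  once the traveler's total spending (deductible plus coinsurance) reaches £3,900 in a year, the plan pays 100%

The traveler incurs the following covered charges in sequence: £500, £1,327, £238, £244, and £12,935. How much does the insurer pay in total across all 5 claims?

Bill 1, £500: all of it applies to the deductible. Traveler owes £500 (running OOP £500). Plan pays £500 − £500 = £0.
Bill 2, £1,327: deductible takes £275, £1,052 remains; traveler's 30% is £315.60. Traveler pays £590.60; OOP now £1,090.60. Insurer: £1,327 − £590.60 = £736.40.
Bill 3, £238: deductible already satisfied, so traveler's share is 30% × £238 = £71.40. Traveler pays £71.40; OOP now £1,162. Insurer: £238 − £71.40 = £166.60.
Bill 4, £244: 30% coinsurance on £244 = £73.20. Cost to traveler: £73.20. OOP to date £1,235.20. Plan pays £244 − £73.20 = £170.80.
Bill 5, £12,935: deductible met; 30% of £12,935 = £3,880.50. Adding that to £1,235.20 gives £5,115.70, past the £3,900 cap; traveler pays only £3,900 − £1,235.20 = £2,664.80. Plan pays £12,935 − £2,664.80 = £10,270.20.
Insurer total: £0 + £736.40 + £166.60 + £170.80 + £10,270.20 = £11,344.

£11,344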